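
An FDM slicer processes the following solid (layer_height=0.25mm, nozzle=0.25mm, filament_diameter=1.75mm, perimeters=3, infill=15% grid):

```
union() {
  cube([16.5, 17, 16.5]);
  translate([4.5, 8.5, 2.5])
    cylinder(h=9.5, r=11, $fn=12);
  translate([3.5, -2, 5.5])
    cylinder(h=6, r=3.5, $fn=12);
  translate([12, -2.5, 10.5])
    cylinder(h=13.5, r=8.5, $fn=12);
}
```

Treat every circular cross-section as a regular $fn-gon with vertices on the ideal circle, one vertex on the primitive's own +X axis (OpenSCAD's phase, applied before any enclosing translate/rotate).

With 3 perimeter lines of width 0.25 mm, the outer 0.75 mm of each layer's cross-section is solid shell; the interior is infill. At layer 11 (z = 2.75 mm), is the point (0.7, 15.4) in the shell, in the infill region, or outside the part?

infill

At z = 2.75 mm: the cube is present — its section is the full 16.5×17 rectangle; the r=11 cylinder at (4.5, 8.5) gives a regular 12-gon of circumradius 11 (constant along its height); the cylinder at (3.5, -2) does not reach this height (z outside [5.5, 11.5]); the cylinder at (12, -2.5) is not intersected at this z (z outside [10.5, 24]); Combining (union): the regions partially overlap (shared area 237.55 mm²), so overlapping operands fuse into one piece — 1 connected region. Overall, the cross-section is a single solid region. The nearest boundary edge runs (-1.00, 18.03)→(4.50, 19.50); distance from the point to it = 2.98 mm. The point is inside the cross-section and 2.98 mm from the nearest boundary — more than the 0.75 mm shell width (3 × 0.25), so it's in the infill interior.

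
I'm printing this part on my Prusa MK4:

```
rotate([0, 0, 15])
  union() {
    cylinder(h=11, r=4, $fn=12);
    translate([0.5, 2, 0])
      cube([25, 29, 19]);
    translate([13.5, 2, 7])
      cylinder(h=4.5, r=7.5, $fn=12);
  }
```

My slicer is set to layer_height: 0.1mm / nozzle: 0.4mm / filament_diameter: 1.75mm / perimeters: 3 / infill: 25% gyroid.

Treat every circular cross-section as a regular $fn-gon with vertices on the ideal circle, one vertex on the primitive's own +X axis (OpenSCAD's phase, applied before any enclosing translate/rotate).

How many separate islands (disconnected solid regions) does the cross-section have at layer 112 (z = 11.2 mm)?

At z = 11.2 mm: the cylinder is not intersected at this z (z outside [0, 11]); the cube at (0.5, 2) is present — its section is the full 25×29 rectangle; the cylinder at (13.5, 2): section is a regular 12-gon, circumradius r=7.5; Combining (union): the regions partially overlap (shared area 84.38 mm²), so overlapping operands fuse into one piece — 1 connected region; (whole slice rotated 15° about Z — lengths, areas and connectivity unchanged). Overall, the cross-section is a single solid region. Island count = 1.

1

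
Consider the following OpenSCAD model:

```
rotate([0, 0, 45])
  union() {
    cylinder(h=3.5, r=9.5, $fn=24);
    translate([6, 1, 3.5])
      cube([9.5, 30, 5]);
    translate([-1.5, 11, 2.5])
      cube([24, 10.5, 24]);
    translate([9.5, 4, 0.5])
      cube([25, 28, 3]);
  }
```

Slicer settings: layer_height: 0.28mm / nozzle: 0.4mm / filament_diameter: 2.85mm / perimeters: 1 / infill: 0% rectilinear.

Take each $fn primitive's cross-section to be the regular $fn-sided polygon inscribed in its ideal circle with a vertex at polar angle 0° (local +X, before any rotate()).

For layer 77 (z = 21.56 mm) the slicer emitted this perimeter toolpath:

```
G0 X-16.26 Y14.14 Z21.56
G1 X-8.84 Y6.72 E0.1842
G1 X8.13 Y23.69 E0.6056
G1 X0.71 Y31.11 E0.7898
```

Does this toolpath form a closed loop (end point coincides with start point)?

no

Start point (G0): (-16.26, 14.14). End point (last G1): the path does not return to the start — open.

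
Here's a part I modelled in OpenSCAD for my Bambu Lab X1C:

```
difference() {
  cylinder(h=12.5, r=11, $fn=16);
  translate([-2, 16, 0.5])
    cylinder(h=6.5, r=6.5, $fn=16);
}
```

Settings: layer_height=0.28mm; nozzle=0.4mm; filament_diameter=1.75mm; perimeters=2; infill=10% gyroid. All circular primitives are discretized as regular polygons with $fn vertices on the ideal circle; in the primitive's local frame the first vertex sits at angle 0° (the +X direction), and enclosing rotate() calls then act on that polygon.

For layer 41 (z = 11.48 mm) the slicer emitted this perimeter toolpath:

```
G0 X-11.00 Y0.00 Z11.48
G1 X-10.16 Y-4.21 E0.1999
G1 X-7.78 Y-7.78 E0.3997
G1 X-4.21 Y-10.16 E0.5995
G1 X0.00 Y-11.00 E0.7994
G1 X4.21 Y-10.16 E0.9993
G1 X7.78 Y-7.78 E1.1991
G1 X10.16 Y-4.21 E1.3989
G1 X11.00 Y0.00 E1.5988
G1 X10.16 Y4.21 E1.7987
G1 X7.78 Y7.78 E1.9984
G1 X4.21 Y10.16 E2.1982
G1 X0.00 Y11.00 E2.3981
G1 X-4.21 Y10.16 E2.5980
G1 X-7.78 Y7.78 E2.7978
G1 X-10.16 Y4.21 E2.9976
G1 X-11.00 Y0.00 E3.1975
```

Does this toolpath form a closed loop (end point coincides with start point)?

yes

Start point (G0): (-11.00, 0.00). End point (last G1): the path returns to the start — closed.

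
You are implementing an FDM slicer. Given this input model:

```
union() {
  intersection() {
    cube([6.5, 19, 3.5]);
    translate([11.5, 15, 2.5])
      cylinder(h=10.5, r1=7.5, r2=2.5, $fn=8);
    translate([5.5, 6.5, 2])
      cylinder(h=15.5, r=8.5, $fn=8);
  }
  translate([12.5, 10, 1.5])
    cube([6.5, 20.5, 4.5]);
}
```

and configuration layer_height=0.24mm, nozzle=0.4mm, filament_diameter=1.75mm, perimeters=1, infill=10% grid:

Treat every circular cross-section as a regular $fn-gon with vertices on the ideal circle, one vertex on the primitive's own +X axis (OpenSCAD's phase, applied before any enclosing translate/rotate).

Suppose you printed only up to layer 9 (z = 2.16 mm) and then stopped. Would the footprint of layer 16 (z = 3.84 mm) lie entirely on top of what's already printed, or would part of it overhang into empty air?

Compare the two slices. At z = 2.16: the cube is present — its section is the full 6.5×19 rectangle (area 123.50 mm²); the cone at (11.5, 15) does not reach this height (z outside [2.5, 13]); the r=8.5 cylinder at (5.5, 6.5) contributes a regular 8-gon of circumradius 8.5 (area = (8/2)·8.500²·sin(360°/8) = 204.35 mm²); Taking the intersection: at least one operand is absent at this height, so nothing remains; the 6.5×20.5 cube at (12.5, 10) contributes its full rectangle (area 133.25 mm²); Taking the union: only the 6.5×20.5 cube at (12.5, 10) is present, so the union is just that shape — area = 133.25 mm². At z = 3.84: the cube does not reach this height (z outside [0, 3.5]); the cone at (11.5, 15) (r1=7.5→r2=2.5) has section circumradius 6.862 here — a regular 8-gon (area = (8/2)·6.862²·sin(360°/8) = 133.18 mm²); the r=8.5 cylinder at (5.5, 6.5) contributes a regular 8-gon of circumradius 8.5 (area = (8/2)·8.500²·sin(360°/8) = 204.35 mm²); Taking the intersection: at least one operand is absent at this height, so nothing remains; the cube at (12.5, 10) is present — its section is the full 6.5×20.5 rectangle (area 133.25 mm²); Combining (union): only the 6.5×20.5 cube at (12.5, 10) is present, so the union is just that shape — area = 133.25 mm². Checking containment: the cross-section at z = 3.84 is a subset of the cross-section at z = 2.16.

entirely on top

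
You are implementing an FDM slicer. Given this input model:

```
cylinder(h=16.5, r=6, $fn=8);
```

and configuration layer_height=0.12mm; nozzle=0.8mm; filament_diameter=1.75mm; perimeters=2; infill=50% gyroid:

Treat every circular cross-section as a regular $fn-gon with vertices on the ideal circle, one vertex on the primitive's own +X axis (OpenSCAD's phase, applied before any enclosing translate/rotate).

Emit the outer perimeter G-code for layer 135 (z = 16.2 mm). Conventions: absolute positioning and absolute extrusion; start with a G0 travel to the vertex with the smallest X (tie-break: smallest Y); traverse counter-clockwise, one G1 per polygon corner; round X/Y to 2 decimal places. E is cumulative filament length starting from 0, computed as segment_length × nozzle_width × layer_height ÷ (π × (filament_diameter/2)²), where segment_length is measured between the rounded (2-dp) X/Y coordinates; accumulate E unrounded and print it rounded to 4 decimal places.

At z = 16.2 mm: the r=6 cylinder contributes a regular 8-gon of circumradius 6. The outline is a single polygon with 8 vertices. Extrusion per mm of travel: 0.8 × 0.12 / (π × 0.875²) = 0.039912. Accumulating E over each segment gives final E = 1.4658.

G0 X-6.00 Y0.00 Z16.20
G1 X-4.24 Y-4.24 E0.1832
G1 X0.00 Y-6.00 E0.3665
G1 X4.24 Y-4.24 E0.5497
G1 X6.00 Y0.00 E0.7329
G1 X4.24 Y4.24 E0.9161
G1 X0.00 Y6.00 E1.0994
G1 X-4.24 Y4.24 E1.2826
G1 X-6.00 Y0.00 E1.4658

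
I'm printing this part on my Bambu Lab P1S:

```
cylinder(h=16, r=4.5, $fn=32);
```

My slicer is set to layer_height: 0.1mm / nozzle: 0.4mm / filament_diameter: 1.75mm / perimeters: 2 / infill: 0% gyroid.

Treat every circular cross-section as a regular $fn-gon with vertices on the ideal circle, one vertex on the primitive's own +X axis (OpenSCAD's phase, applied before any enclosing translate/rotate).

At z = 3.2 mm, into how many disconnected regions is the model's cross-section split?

1

At z = 3.2 mm: the cylinder: section is a regular 32-gon, circumradius r=4.5. The result has 1 disconnected region.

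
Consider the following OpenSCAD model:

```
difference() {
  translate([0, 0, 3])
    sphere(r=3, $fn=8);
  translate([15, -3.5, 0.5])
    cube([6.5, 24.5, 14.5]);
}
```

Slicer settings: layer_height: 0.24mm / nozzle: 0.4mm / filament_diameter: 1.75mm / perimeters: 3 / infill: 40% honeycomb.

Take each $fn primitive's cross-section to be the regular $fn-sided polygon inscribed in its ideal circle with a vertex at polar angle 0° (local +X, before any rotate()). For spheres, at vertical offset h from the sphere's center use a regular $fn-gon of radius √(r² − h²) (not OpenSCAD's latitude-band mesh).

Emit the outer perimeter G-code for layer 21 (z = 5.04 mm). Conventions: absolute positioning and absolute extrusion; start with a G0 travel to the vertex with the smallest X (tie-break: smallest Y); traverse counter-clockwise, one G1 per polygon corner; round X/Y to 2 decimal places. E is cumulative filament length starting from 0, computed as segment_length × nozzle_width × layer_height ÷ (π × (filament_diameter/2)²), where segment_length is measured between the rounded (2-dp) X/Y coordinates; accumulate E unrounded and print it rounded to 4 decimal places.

At z = 5.04 mm: the r=3 sphere contributes a regular 8-gon of circumradius √(3²−2.04²) = 2.200; the cube at (15, -3.5) (footprint 6.5×24.5) is included at this height; Subtracting the remaining from the first: starting from the r=3 sphere, the 6.5×24.5 cube at (15, -3.5) misses the remaining region (no effect) — 1 connected region. The outline is a single polygon with 8 vertices. Extrusion per mm of travel: 0.4 × 0.24 / (π × 0.875²) = 0.039912. Accumulating E over each segment gives final E = 0.5384.

G0 X-2.20 Y0.00 Z5.04
G1 X-1.56 Y-1.56 E0.0673
G1 X0.00 Y-2.20 E0.1346
G1 X1.56 Y-1.56 E0.2019
G1 X2.20 Y0.00 E0.2692
G1 X1.56 Y1.56 E0.3365
G1 X0.00 Y2.20 E0.4038
G1 X-1.56 Y1.56 E0.4711
G1 X-2.20 Y0.00 E0.5384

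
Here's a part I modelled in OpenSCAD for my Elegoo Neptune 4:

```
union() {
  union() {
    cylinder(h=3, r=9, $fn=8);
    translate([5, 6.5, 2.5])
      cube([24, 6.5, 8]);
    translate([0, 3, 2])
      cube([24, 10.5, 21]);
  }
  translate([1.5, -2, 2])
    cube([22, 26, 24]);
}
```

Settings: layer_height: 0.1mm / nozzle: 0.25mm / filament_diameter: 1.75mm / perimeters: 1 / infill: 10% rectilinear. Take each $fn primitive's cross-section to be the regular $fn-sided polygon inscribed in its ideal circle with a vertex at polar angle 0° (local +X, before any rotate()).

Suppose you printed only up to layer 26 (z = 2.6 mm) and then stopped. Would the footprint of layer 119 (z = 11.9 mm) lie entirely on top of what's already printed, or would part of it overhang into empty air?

entirely on top

Compare the two slices. At z = 2.6: the r=9 cylinder contributes a regular 8-gon of circumradius 9 (area = (8/2)·9.000²·sin(360°/8) = 229.10 mm²); the cube at (5, 6.5) is present — its section is the full 24×6.5 rectangle (area 156.00 mm²); the cube at (0, 3) (footprint 24×10.5) is included at this height (area 252.00 mm²); Merging all regions: the regions partially overlap — summed areas 637.10 mm² minus the doubly-counted overlap 155.64 mm² gives 481.46 mm² — area = 481.46 mm²; the 22×26 cube at (1.5, -2) contributes its full rectangle (area 572.00 mm²); Taking the union: the regions partially overlap — summed areas 1053.46 mm² minus the doubly-counted overlap 265.81 mm² gives 787.66 mm² — area = 787.66 mm². At z = 11.9: the cylinder is absent (z outside [0, 3]); the cube at (5, 6.5) is absent (z outside [2.5, 10.5]); the 24×10.5 cube at (0, 3) contributes its full rectangle (area 252.00 mm²); Merging all regions: only the 24×10.5 cube at (0, 3) is present, so the union is just that shape — area = 252.00 mm²; the 22×26 cube at (1.5, -2) contributes its full rectangle (area 572.00 mm²); Taking the union: the regions partially overlap — summed areas 824.00 mm² minus the doubly-counted overlap 231.00 mm² gives 593.00 mm² — area = 593.00 mm². Checking containment: the cross-section at z = 11.9 is a subset of the cross-section at z = 2.6.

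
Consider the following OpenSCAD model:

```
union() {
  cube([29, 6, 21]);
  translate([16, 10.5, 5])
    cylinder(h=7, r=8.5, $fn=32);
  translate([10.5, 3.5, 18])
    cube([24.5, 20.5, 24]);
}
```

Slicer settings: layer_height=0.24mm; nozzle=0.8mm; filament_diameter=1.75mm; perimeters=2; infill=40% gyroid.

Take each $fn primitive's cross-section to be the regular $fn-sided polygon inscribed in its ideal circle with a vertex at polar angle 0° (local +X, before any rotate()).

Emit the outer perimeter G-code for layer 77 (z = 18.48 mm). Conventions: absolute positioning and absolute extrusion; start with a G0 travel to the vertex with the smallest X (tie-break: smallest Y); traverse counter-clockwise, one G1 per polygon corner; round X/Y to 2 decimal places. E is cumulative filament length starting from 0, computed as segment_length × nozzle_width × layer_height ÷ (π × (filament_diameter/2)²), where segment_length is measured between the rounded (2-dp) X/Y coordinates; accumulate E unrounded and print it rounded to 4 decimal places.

G0 X0.00 Y0.00 Z18.48
G1 X29.00 Y0.00 E2.3149
G1 X29.00 Y3.50 E2.5943
G1 X35.00 Y3.50 E3.0732
G1 X35.00 Y24.00 E4.7096
G1 X10.50 Y24.00 E6.6653
G1 X10.50 Y6.00 E8.1022
G1 X0.00 Y6.00 E8.9403
G1 X0.00 Y0.00 E9.4193

At z = 18.48 mm: the 29×6 cube contributes its full rectangle; the cylinder at (16, 10.5) is absent (z outside [5, 12]); the cube at (10.5, 3.5) (footprint 24.5×20.5) is included at this height; Merging all regions: the regions partially overlap (shared area 46.25 mm²), so overlapping operands fuse into one piece — 1 connected region. The outline is a single polygon with 8 vertices. Extrusion per mm of travel: 0.8 × 0.24 / (π × 0.875²) = 0.079824. Accumulating E over each segment gives final E = 9.4193.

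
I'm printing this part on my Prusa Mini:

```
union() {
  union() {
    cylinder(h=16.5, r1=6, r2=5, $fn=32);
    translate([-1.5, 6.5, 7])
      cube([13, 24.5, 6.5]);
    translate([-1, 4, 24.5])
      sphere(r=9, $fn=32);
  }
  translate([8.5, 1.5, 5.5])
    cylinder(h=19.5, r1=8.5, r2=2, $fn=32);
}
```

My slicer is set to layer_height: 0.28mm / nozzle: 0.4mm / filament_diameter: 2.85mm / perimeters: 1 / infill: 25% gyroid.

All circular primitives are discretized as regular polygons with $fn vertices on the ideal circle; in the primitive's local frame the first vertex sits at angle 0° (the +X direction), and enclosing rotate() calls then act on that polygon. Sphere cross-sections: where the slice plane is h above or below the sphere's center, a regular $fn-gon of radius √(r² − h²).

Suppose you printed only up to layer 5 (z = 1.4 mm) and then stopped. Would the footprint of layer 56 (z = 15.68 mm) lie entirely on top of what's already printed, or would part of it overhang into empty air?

part overhangs

Compare the two slices. At z = 1.4: the cone: at t=0.085 of its height the radius interpolates to r₁+(r₂−r₁)t = 5.915, giving a regular 32-gon of that circumradius (area = (32/2)·5.915²·sin(360°/32) = 109.22 mm²); the cube at (-1.5, 6.5) is not intersected at this z (z outside [7, 13.5]); the sphere at (-1, 4) does not reach this height (|z−center|=23.100 > r=9); Merging all regions: only the cone is present, so the union is just that shape — area = 109.22 mm²; the cone at (8.5, 1.5) is absent (z outside [5.5, 25]); Taking the union: only that combined region is present, so the union is just that shape — area = 109.22 mm². At z = 15.68: the cone: at t=0.950 of its height the radius interpolates to r₁+(r₂−r₁)t = 5.050, giving a regular 32-gon of that circumradius (area = (32/2)·5.050²·sin(360°/32) = 79.60 mm²); the cube at (-1.5, 6.5) is absent (z outside [7, 13.5]); the r=9 sphere at (-1, 4) slices to a regular 32-gon of circumradius 1.791 (√(r²−h²) with h=8.82 from center) (area = (32/2)·1.791²·sin(360°/32) = 10.01 mm²); Taking the union: the regions partially overlap — summed areas 89.61 mm² minus the doubly-counted overlap 7.83 mm² gives 81.78 mm² — area = 81.78 mm²; the cone at (8.5, 1.5) contributes a regular 32-gon of circumradius 5.107 (interpolated between r1=8.5 and r2=2 at t=0.522) (area = (32/2)·5.107²·sin(360°/32) = 81.40 mm²); Combining (union): the regions partially overlap — summed areas 163.18 mm² minus the doubly-counted overlap 5.34 mm² gives 157.84 mm² — area = 157.84 mm². Checking containment: at z = 15.68 the cross-section extends beyond the z = 1.4 cross-section by about 70.52 mm².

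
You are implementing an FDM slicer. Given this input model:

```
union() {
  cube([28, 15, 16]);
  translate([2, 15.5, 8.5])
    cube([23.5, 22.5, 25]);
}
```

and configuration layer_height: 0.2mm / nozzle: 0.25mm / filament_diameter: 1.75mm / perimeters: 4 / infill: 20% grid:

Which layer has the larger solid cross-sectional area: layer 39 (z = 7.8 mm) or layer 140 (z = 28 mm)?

Layer 39 (z = 7.8): the cube (footprint 28×15) is included at this height (area 420.00 mm²); the cube at (2, 15.5) does not reach this height (z outside [8.5, 33.5]); Taking the union: only the 28×15 cube is present, so the union is just that shape — area = 420.00 mm². So its area = 420.00 mm². Layer 140 (z = 28): the cube is not intersected at this z (z outside [0, 16]); the 23.5×22.5 cube at (2, 15.5) contributes its full rectangle (area 528.75 mm²); Combining (union): only the 23.5×22.5 cube at (2, 15.5) is present, so the union is just that shape — area = 528.75 mm². So its area = 528.75 mm². Layer 140 is larger (528.75 vs 420.00 mm²).

layer 140 (z = 28 mm)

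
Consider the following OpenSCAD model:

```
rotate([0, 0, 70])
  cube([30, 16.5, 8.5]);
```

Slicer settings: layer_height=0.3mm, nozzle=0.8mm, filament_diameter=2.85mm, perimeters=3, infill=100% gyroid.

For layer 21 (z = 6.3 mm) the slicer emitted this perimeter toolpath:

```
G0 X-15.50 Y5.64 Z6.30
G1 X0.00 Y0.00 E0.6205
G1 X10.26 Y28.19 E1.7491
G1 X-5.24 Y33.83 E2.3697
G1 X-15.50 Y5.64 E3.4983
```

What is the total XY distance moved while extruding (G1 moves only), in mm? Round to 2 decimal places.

92.99 mm

Sum the Euclidean lengths of each G1 segment: total = 92.99 mm.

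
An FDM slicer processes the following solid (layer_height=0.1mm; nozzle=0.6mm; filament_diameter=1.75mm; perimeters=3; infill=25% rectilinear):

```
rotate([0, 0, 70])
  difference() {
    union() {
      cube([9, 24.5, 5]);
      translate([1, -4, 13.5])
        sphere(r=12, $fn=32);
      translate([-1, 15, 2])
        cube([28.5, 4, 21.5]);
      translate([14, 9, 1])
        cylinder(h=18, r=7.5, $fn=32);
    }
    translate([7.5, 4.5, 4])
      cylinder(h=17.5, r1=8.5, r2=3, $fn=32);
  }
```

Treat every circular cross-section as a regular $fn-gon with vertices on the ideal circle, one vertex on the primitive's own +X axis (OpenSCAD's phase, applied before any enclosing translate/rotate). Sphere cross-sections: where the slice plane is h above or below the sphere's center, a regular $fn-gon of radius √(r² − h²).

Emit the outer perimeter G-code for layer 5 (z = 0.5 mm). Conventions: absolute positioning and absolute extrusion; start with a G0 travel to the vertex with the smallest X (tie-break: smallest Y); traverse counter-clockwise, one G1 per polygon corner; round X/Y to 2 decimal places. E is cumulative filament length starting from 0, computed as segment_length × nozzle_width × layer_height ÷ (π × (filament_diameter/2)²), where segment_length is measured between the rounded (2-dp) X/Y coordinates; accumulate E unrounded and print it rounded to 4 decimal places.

G0 X-23.02 Y8.38 Z0.50
G1 X0.00 Y0.00 E0.6111
G1 X3.08 Y8.46 E0.8357
G1 X-19.94 Y16.84 E1.4468
G1 X-23.02 Y8.38 E1.6714

At z = 0.5 mm: the cube (footprint 9×24.5) is included at this height; the sphere at (1, -4) is absent (|z−center|=13.000 > r=12); the cube at (-1, 15) is not intersected at this z (z outside [2, 23.5]); the cylinder at (14, 9) does not reach this height (z outside [1, 19]); Taking the union: only the 9×24.5 cube is present, so the union is just that shape — 1 connected region; the cone at (7.5, 4.5) is absent (z outside [4, 21.5]); Subtracting the remaining from the first: none of the subtracted shapes is present at this height, so that combined region is unchanged — 1 connected region; (whole slice rotated 70° about Z — lengths, areas and connectivity unchanged). The outline is a single polygon with 4 vertices. Extrusion per mm of travel: 0.6 × 0.1 / (π × 0.875²) = 0.024945. Accumulating E over each segment gives final E = 1.6714.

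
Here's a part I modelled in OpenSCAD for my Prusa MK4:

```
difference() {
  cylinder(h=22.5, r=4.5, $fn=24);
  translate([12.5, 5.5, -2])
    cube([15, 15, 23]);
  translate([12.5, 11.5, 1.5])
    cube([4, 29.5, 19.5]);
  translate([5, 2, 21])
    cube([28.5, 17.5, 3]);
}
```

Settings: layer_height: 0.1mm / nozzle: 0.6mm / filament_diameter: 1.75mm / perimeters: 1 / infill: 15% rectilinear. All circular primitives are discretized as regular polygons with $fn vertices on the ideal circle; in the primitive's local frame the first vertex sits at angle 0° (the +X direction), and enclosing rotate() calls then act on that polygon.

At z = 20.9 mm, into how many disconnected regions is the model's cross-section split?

At z = 20.9 mm: the r=4.5 cylinder contributes a regular 24-gon of circumradius 4.5; the cube at (12.5, 5.5) is present — its section is the full 15×15 rectangle; the 4×29.5 cube at (12.5, 11.5) contributes its full rectangle; the cube at (5, 2) is absent (z outside [21, 24]); Subtracting the remaining from the first: starting from the r=4.5 cylinder, the 15×15 cube at (12.5, 5.5) misses the remaining region (no effect); the 4×29.5 cube at (12.5, 11.5) misses the remaining region (no effect) — 1 connected region. The result has 1 disconnected region.

1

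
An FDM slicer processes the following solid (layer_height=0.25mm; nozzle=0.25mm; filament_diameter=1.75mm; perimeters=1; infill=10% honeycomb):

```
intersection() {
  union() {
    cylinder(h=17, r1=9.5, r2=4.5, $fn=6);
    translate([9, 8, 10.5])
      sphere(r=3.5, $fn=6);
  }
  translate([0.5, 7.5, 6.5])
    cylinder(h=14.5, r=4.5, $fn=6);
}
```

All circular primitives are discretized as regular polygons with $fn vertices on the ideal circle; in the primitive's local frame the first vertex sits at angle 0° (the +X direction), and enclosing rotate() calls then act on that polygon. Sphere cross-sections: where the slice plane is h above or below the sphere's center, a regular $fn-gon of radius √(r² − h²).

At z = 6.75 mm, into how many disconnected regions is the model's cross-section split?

1

At z = 6.75 mm: the cone (r1=9.5→r2=4.5) has section circumradius 7.515 here — a regular 6-gon; the sphere at (9, 8) does not reach this height (|z−center|=3.750 > r=3.5); Merging all regions: only the cone is present, so the union is just that shape — 1 connected region; the cylinder at (0.5, 7.5): section is a regular 6-gon, circumradius r=4.5; After intersecting: the r=4.5 cylinder at (0.5, 7.5) partially overlaps that combined region; clipping to the common part keeps 17.75 mm² — 1 connected region. The result has 1 disconnected region.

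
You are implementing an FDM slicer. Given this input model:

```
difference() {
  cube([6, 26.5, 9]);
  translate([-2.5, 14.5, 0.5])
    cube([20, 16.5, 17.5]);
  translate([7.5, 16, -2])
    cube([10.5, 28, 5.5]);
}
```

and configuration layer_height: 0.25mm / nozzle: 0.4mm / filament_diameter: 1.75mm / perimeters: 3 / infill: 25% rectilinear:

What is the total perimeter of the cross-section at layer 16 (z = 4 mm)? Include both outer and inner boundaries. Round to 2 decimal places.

41.00 mm

At z = 4 mm: the 6×26.5 cube contributes its full rectangle (perimeter 65.00 mm); the 20×16.5 cube at (-2.5, 14.5) contributes its full rectangle (perimeter 73.00 mm); the cube at (7.5, 16) is absent (z outside [-2, 3.5]); Taking the first minus the rest: starting from the 6×26.5 cube, the 20×16.5 cube at (-2.5, 14.5) partially overlaps it — only the 72.00 mm² overlap (of its 330.00 mm²) is removed, clipping the outline — boundary = 41.00 mm. Overall, the cross-section is a single solid region. Total boundary length (outer) = 41.00 mm.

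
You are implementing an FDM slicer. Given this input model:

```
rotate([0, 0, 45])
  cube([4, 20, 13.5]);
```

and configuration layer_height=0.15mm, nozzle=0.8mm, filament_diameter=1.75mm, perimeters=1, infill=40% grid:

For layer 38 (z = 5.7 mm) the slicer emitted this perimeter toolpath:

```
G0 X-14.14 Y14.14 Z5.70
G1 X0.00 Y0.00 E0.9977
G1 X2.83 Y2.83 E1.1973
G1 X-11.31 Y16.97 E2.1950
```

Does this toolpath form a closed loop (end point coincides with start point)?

no

Start point (G0): (-14.14, 14.14). End point (last G1): the path does not return to the start — open.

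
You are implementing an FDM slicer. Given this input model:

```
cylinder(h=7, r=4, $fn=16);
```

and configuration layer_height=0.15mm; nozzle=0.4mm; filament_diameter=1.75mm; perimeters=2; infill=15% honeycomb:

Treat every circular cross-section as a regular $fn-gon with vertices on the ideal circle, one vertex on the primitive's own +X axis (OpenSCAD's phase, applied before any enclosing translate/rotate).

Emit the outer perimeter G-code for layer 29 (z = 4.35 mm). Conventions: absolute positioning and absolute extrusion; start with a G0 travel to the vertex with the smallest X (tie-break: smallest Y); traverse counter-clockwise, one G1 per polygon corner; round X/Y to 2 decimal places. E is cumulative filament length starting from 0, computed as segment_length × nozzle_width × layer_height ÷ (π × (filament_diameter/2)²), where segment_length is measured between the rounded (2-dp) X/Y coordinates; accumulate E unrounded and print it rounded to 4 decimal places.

G0 X-4.00 Y0.00 Z4.35
G1 X-3.70 Y-1.53 E0.0389
G1 X-2.83 Y-2.83 E0.0779
G1 X-1.53 Y-3.70 E0.1169
G1 X0.00 Y-4.00 E0.1558
G1 X1.53 Y-3.70 E0.1947
G1 X2.83 Y-2.83 E0.2337
G1 X3.70 Y-1.53 E0.2728
G1 X4.00 Y0.00 E0.3117
G1 X3.70 Y1.53 E0.3505
G1 X2.83 Y2.83 E0.3896
G1 X1.53 Y3.70 E0.4286
G1 X0.00 Y4.00 E0.4675
G1 X-1.53 Y3.70 E0.5064
G1 X-2.83 Y2.83 E0.5454
G1 X-3.70 Y1.53 E0.5844
G1 X-4.00 Y0.00 E0.6233

At z = 4.35 mm: the cylinder: section is a regular 16-gon, circumradius r=4. The outline is a single polygon with 16 vertices. Extrusion per mm of travel: 0.4 × 0.15 / (π × 0.875²) = 0.024945. Accumulating E over each segment gives final E = 0.6233.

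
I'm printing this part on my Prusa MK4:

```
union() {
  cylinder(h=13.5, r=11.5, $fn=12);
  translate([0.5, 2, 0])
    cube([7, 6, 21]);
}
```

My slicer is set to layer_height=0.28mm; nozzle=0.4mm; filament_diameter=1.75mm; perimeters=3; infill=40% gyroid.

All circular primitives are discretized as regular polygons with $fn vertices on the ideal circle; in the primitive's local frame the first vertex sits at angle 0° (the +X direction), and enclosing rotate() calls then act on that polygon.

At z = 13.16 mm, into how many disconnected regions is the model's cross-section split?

1

At z = 13.16 mm: the cylinder: section is a regular 12-gon, circumradius r=11.5; the cube at (0.5, 2) is present — its section is the full 7×6 rectangle; Merging all regions: the 7×6 cube at (0.5, 2) lies entirely inside the r=11.5 cylinder, so the union is just the r=11.5 cylinder — 1 connected region. The result has 1 disconnected region.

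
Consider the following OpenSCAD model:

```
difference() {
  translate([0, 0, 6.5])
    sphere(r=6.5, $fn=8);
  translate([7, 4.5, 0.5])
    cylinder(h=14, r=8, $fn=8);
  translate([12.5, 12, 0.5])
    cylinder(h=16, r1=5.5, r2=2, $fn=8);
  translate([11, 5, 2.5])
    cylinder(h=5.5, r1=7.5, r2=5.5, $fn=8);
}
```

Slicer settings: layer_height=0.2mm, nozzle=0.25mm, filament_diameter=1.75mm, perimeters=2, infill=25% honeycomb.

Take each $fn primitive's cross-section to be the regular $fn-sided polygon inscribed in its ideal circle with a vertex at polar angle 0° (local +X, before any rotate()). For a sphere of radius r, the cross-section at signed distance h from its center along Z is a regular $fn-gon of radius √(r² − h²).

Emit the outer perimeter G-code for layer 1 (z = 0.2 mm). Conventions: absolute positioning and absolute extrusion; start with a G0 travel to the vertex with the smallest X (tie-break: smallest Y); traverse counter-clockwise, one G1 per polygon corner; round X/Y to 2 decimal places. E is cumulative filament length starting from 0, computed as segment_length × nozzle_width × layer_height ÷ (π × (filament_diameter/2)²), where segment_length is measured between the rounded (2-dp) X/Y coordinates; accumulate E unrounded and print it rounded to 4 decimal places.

G0 X-1.60 Y0.00 Z0.20
G1 X-1.13 Y-1.13 E0.0254
G1 X0.00 Y-1.60 E0.0509
G1 X1.13 Y-1.13 E0.0763
G1 X1.60 Y0.00 E0.1018
G1 X1.13 Y1.13 E0.1272
G1 X0.00 Y1.60 E0.1526
G1 X-1.13 Y1.13 E0.1781
G1 X-1.60 Y0.00 E0.2035

At z = 0.2 mm: the r=6.5 sphere contributes a regular 8-gon of circumradius √(6.5²−6.3²) = 1.600; the cylinder at (7, 4.5) is not intersected at this z (z outside [0.5, 14.5]); the cone at (12.5, 12) is not intersected at this z (z outside [0.5, 16.5]); the cone at (11, 5) is not intersected at this z (z outside [2.5, 8]); Taking the first minus the rest: none of the subtracted shapes is present at this height, so the r=6.5 sphere is unchanged — 1 connected region. The outline is a single polygon with 8 vertices. Extrusion per mm of travel: 0.25 × 0.2 / (π × 0.875²) = 0.020788. Accumulating E over each segment gives final E = 0.2035.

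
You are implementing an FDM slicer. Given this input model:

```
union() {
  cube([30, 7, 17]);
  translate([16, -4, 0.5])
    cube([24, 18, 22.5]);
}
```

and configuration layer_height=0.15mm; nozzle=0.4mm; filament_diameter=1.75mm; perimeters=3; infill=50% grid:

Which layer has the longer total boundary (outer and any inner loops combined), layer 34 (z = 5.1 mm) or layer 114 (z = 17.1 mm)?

Layer 34 (z = 5.1): the cube is present — its section is the full 30×7 rectangle (perimeter 74.00 mm); the cube at (16, -4) (footprint 24×18) is included at this height (perimeter 84.00 mm); Combining (union): the regions partially overlap (shared area 98.00 mm²), so the edge portions inside another operand are dropped and the merged outline is re-measured after clipping — boundary = 116.00 mm. So its perimeter = 116.00 mm. Layer 114 (z = 17.1): the cube is absent (z outside [0, 17]); the cube at (16, -4) (footprint 24×18) is included at this height (perimeter 84.00 mm); Merging all regions: only the 24×18 cube at (16, -4) is present, so the union is just that shape — boundary = 84.00 mm. So its perimeter = 84.00 mm. Layer 34 is larger (116.00 vs 84.00 mm).

layer 34 (z = 5.1 mm)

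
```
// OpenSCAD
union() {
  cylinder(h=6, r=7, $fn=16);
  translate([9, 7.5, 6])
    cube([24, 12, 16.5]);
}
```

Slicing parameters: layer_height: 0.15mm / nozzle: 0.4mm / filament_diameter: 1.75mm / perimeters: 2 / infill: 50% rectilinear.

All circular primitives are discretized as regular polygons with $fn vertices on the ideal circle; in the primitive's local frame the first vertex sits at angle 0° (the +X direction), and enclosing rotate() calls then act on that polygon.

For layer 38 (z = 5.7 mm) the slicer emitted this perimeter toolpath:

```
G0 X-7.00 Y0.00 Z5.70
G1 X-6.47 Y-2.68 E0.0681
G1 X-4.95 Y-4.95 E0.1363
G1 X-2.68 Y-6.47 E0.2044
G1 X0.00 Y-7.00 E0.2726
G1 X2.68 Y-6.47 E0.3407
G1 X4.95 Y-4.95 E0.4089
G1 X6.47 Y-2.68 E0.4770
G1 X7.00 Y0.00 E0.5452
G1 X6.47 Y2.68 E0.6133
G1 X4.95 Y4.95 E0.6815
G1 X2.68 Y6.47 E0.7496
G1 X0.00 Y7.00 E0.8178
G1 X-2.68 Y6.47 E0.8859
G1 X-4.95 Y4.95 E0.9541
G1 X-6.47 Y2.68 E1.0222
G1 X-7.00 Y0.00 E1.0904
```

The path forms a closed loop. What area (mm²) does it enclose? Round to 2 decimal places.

150.08 mm²

Apply the shoelace formula to the sequence of (X, Y) vertices; enclosed area = 150.08 mm².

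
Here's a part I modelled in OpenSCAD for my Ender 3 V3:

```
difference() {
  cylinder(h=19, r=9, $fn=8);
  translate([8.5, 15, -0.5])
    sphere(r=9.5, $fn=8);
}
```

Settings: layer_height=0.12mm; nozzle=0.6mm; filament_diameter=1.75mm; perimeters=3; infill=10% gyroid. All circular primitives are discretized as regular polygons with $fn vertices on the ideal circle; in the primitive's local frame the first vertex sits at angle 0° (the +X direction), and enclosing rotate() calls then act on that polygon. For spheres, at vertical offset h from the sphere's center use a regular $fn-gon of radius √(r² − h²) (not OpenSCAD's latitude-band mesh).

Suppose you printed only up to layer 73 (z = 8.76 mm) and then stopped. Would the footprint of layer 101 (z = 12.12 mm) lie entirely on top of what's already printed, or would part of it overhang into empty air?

Compare the two slices. At z = 8.76: the r=9 cylinder gives a regular 8-gon of circumradius 9 (constant along its height) (area = (8/2)·9.000²·sin(360°/8) = 229.10 mm²); the r=9.5 sphere at (8.5, 15) slices to a regular 8-gon of circumradius 2.122 (√(r²−h²) with h=9.26 from center) (area = (8/2)·2.122²·sin(360°/8) = 12.73 mm²); After the difference (first − rest): starting from the r=9 cylinder (229.10 mm²), the r=9.5 sphere at (8.5, 15) misses the remaining region (no effect) — area = 229.10 mm². At z = 12.12: the r=9 cylinder gives a regular 8-gon of circumradius 9 (constant along its height) (area = (8/2)·9.000²·sin(360°/8) = 229.10 mm²); the sphere at (8.5, 15) does not reach this height (|z−center|=12.620 > r=9.5); After the difference (first − rest): none of the subtracted shapes is present at this height, so the r=9 cylinder is unchanged — area = 229.10 mm². Checking containment: the cross-section at z = 12.12 is a subset of the cross-section at z = 8.76.

entirely on top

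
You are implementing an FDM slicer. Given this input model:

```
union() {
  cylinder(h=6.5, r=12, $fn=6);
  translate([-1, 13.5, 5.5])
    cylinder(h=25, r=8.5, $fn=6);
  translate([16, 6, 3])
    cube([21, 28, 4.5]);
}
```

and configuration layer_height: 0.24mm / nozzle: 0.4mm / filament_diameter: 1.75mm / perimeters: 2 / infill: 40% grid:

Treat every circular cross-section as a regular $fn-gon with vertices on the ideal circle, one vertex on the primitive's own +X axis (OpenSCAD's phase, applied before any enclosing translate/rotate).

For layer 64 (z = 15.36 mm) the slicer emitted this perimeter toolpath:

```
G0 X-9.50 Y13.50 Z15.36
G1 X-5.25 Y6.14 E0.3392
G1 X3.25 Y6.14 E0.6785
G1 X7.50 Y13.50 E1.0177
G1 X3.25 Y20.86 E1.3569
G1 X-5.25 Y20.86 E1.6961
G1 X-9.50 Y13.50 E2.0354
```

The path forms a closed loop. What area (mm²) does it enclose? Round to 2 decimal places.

187.68 mm²

Apply the shoelace formula to the sequence of (X, Y) vertices; enclosed area = 187.68 mm².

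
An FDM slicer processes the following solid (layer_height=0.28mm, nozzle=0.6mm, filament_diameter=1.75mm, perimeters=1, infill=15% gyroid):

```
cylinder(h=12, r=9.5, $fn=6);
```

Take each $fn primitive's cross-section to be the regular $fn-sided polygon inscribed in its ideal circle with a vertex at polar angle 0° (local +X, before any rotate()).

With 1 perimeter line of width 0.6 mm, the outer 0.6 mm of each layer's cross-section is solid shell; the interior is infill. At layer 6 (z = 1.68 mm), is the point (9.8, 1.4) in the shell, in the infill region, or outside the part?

At z = 1.68 mm: the cylinder: section is a regular 6-gon, circumradius r=9.5. Overall, the cross-section is a single solid region. The nearest boundary edge runs (9.50, 0.00)→(4.75, 8.23); distance from the point to it = 0.96 mm. The point is not inside any of the regions above, so it lies outside the cross-section (0.96 mm from the nearest boundary).

outside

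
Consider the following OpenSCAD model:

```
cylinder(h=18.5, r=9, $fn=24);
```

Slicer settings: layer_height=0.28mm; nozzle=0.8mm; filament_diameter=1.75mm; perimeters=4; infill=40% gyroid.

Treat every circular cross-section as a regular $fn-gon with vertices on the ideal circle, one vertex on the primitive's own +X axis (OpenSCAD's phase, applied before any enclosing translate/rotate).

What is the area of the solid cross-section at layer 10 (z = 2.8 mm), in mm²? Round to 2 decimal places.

251.57 mm²

At z = 2.8 mm: the r=9 cylinder contributes a regular 24-gon of circumradius 9 (area = (24/2)·9.000²·sin(360°/24) = 251.57 mm²). Overall, the cross-section is a single solid region. Net area = 251.57 mm².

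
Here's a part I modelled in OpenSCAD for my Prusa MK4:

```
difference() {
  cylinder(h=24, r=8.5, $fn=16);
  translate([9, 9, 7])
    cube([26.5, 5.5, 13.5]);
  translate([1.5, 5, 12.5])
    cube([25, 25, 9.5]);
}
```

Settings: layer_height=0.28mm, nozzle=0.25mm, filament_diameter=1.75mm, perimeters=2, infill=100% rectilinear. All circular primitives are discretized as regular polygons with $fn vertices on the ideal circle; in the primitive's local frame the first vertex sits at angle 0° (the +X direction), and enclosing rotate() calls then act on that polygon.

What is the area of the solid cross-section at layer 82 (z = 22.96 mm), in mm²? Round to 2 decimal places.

At z = 22.96 mm: the r=8.5 cylinder gives a regular 16-gon of circumradius 8.5 (constant along its height) (area = (16/2)·8.500²·sin(360°/16) = 221.19 mm²); the cube at (9, 9) is absent (z outside [7, 20.5]); the cube at (1.5, 5) does not reach this height (z outside [12.5, 22]); Taking the first minus the rest: none of the subtracted shapes is present at this height, so the r=8.5 cylinder is unchanged — area = 221.19 mm². Overall, the cross-section is a single solid region. Net area = 221.19 mm².

221.19 mm²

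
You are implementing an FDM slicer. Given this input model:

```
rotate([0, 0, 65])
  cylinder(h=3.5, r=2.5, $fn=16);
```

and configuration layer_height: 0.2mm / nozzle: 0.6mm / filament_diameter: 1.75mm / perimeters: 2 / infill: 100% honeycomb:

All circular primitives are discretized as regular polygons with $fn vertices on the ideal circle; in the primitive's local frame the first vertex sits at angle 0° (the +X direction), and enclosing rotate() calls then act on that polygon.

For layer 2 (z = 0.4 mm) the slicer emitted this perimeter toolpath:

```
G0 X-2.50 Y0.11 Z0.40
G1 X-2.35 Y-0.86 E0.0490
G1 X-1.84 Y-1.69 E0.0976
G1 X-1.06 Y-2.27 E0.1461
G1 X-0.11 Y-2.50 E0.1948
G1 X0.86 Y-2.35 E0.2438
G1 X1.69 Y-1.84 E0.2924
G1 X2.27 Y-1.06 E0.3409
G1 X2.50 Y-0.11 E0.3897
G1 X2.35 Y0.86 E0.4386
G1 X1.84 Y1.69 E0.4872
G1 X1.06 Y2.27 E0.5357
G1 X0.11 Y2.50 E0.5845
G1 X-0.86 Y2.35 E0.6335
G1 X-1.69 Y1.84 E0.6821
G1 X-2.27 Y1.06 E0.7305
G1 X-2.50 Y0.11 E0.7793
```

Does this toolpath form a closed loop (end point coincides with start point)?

yes

Start point (G0): (-2.50, 0.11). End point (last G1): the path returns to the start — closed.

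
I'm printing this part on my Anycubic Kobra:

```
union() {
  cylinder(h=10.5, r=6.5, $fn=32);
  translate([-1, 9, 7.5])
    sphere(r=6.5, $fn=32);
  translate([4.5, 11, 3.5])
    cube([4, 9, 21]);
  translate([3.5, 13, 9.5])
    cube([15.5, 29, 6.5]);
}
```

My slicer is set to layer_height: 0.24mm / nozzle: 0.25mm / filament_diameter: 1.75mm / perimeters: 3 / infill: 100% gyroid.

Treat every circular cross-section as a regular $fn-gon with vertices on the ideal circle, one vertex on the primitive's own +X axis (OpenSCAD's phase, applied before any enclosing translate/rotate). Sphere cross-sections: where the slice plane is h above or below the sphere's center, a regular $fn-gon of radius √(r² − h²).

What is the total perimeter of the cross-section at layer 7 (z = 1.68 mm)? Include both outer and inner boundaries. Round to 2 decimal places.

54.56 mm

At z = 1.68 mm: the r=6.5 cylinder contributes a regular 32-gon of circumradius 6.5 (perimeter = 2·32·6.500·sin(180°/32) = 40.78 mm); the r=6.5 sphere at (-1, 9) slices to a regular 32-gon of circumradius 2.894 (√(r²−h²) with h=5.82 from center) (perimeter = 2·32·2.894·sin(180°/32) = 18.16 mm); the cube at (4.5, 11) is not intersected at this z (z outside [3.5, 24.5]); the cube at (3.5, 13) is absent (z outside [9.5, 16]); Combining (union): the regions partially overlap (shared area 0.46 mm²), so the edge portions inside another operand are dropped and the merged outline is re-measured after clipping — boundary = 54.56 mm. Overall, the cross-section is a single solid region. Total boundary length (outer) = 54.56 mm.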